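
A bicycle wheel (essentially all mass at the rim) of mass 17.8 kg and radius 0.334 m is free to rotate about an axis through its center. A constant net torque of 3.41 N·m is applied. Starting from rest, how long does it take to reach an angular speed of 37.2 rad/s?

I = MR² = (17.8)(0.334)² = 1.986 kg·m².
α = τ/I = 3.41/1.986 = 1.717 rad/s².
ω = αt ⇒ t = ω/α = 37.2/1.717 = 21.66 s.

t ≈ 21.7 s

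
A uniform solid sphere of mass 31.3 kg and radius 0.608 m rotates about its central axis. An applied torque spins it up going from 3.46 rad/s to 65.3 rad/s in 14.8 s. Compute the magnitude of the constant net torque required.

I = (2/5)MR² = (2/5)(31.3)(0.608)² = 4.628 kg·m².
α = Δω/Δt = (65.3 − 3.46)/14.8 = 4.178 rad/s².
τ = Iα = (4.628)(4.178) = 19.34 N·m.

τ ≈ 19.3 N·m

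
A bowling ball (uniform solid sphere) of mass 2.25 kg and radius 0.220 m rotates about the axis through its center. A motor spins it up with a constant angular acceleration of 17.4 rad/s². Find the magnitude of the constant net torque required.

I = (2/5)MR² = (2/5)(2.25)(0.220)² = 0.04356 kg·m².
τ = Iα = (0.04356)(17.40) = 0.7579 N·m.

τ ≈ 0.758 N·m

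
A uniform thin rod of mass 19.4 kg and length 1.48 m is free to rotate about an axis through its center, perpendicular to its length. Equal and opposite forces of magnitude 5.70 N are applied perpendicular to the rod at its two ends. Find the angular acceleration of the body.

α ≈ 2.38 rad/s²

I = (1/12)ML² = (1/12)(19.4)(1.48)² = 3.541 kg·m².
The couple gives τ = F·(L/2) + F·(L/2) = F L = (5.70)(1.48) = 8.436 N·m.
Newton's second law for rotation, τ = Iα, gives α = τ/I = 8.436/3.541 = 2.382 rad/s².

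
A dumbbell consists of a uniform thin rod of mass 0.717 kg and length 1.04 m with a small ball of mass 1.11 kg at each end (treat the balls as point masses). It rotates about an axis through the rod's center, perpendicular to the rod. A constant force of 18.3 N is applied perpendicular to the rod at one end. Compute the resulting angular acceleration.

α ≈ 14.3 rad/s²

I_rod = (1/12)ML² = (1/12)(0.717)(1.04)² = 0.06463 kg·m².
I_balls = 2·m·(L/2)² = 2(1.11)(0.5200)² = 0.6003 kg·m².
Total I = 0.6649 kg·m².
τ = F·(L/2) = (18.3)(0.520) = 9.516 N·m.
α = τ/I = 9.516/0.6649 = 14.31 rad/s².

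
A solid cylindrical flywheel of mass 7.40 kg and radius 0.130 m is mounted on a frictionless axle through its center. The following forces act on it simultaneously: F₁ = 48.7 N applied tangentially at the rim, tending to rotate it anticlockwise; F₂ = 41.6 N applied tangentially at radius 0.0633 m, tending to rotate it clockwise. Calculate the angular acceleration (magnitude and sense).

I = ½MR² = (1/2)(7.40)(0.130)² = 0.06253 kg·m².
Taking anticlockwise as positive: τ₁ = +(48.7)(0.130) = +6.331 N·m; τ₂ = −(41.6)(0.0633) = −2.633 N·m.
Net torque τ = 3.698 N·m.
α = τ/I = 3.698/0.06253 = 59.14 rad/s².

α ≈ 59.1 rad/s², anticlockwise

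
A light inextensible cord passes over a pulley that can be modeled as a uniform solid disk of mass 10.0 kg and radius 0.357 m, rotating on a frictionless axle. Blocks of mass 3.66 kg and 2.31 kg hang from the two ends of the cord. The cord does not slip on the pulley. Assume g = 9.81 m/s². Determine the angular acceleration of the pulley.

I = ½MR² = (1/2)(10.0)(0.357)² = 0.6372 kg·m².
Heavier block: m₁g − T₁ = m₁a. Lighter block: T₂ − m₂g = m₂a.
Pulley: (T₁ − T₂)R = Iα = I(a/R), so T₁ − T₂ = (I/R²)a = (1/2)M_p a = 5.000·a.
Adding the three: (m₁ − m₂)g = (m₁ + m₂ + 5.000)a, so a = (3.66 − 2.31)(9.81)/(3.66 + 2.31 + 5.000) = 1.207 m/s².
α = a/R = 1.207/0.357 = 3.382 rad/s².

α ≈ 3.38 rad/s²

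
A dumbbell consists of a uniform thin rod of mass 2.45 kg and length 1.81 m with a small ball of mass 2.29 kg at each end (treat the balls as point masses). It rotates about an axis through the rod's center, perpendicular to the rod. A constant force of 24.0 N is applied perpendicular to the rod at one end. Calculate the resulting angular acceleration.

α ≈ 4.91 rad/s²

I_rod = (1/12)ML² = (1/12)(2.45)(1.81)² = 0.6689 kg·m².
I_balls = 2·m·(L/2)² = 2(2.29)(0.9050)² = 3.751 kg·m².
Total I = 4.420 kg·m².
τ = F·(L/2) = (24.0)(0.905) = 21.72 N·m.
α = τ/I = 21.72/4.420 = 4.914 rad/s².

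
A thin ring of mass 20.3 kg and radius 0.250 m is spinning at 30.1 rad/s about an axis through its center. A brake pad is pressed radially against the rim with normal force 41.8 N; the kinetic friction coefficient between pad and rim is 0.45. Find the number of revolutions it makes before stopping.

≈ 19.5 revolutions

I = MR² = (20.3)(0.250)² = 1.269 kg·m².
Friction force f = μN = (0.45)(41.8) = 18.81 N at the rim; torque magnitude τ = fR = 4.702 N·m, opposing ω.
|α| = τ/I = 4.702/1.269 = 3.706 rad/s² (deceleration).
ω² = ω₀² − 2|α|θ with ω = 0 ⇒ θ = ω₀²/(2|α|) = 122.2 rad = 19.45 rev.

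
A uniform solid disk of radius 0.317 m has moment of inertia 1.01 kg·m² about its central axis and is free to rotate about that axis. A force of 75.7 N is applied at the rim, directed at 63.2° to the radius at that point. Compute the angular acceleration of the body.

Only the tangential component produces torque: τ = F R sinθ = (75.7)(0.317) sin 63.2° = 21.42 N·m.
Newton's second law for rotation, τ = Iα, gives α = τ/I = 21.42/1.010 = 21.21 rad/s².

α ≈ 21.2 rad/s²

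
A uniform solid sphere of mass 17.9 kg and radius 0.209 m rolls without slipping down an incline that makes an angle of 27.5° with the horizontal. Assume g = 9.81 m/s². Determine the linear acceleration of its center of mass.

Translation along the incline: Mg sinθ − f = Ma.
Rotation about the center: fR = Iα with I = (2/5)MR². No-slip gives a = αR, so f = (I/R²)a = (2/5)M a.
Substituting: Mg sinθ = (1 + 0.4000)Ma, so a = g sinθ/(1 + 0.4000) = (9.81) sin 27.5° / 1.400 = 3.236 m/s².

a ≈ 3.24 m/s²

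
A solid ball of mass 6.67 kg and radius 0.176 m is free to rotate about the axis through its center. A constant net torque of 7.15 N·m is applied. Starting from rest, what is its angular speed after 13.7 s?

ω ≈ 1190 rad/s

I = (2/5)MR² = (2/5)(6.67)(0.176)² = 0.08264 kg·m².
α = τ/I = 7.15/0.08264 = 86.52 rad/s².
ω = ω₀ + αt = 0 + (86.52)(13.7) = 1185 rad/s.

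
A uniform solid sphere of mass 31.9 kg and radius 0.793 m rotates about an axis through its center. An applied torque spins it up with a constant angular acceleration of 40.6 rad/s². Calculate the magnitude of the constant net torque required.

τ ≈ 326 N·m

I = (2/5)MR² = (2/5)(31.9)(0.793)² = 8.024 kg·m².
τ = Iα = (8.024)(40.60) = 325.8 N·m.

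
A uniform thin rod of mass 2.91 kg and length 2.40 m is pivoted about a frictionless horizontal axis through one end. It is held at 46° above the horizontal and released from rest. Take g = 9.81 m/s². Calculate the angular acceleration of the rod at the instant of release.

α ≈ 4.26 rad/s²

About the pivot, I = (1/3)ML² = (1/3)(2.91)(2.40)² = 5.587 kg·m².
The weight acts at the center, a distance L/2 = 1.200 m from the pivot; τ = Mg(L/2) cos 46° = 23.80 N·m.
α = τ/I = 23.80/5.587 = 4.259 rad/s².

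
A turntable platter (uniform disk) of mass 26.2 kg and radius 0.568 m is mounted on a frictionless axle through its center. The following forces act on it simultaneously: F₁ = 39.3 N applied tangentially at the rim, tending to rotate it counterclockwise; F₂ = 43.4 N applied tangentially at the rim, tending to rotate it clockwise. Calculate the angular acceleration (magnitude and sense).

α ≈ 0.551 rad/s², clockwise

I = ½MR² = (1/2)(26.2)(0.568)² = 4.226 kg·m².
Taking counterclockwise as positive: τ₁ = +(39.3)(0.568) = +22.32 N·m; τ₂ = −(43.4)(0.568) = −24.65 N·m.
Net torque τ = -2.329 N·m.
α = τ/I = -2.329/4.226 = -0.5510 rad/s².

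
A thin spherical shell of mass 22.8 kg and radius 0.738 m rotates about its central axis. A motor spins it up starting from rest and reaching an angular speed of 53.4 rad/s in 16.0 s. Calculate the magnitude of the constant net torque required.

I = (2/3)MR² = (2/3)(22.8)(0.738)² = 8.279 kg·m².
α = Δω/Δt = (53.4 − 0)/16.0 = 3.337 rad/s².
τ = Iα = (8.279)(3.337) = 27.63 N·m.

τ ≈ 27.6 N·m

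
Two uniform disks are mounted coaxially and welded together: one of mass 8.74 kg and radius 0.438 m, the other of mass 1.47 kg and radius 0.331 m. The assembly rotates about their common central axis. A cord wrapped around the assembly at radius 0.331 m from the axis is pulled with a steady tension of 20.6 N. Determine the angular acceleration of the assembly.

α ≈ 7.42 rad/s²

I = ½M₁R₁² + ½M₂R₂² = ½(8.74)(0.438)² + ½(1.47)(0.331)² = 0.9189 kg·m².
τ = F r = (20.6)(0.331) = 6.819 N·m.
α = τ/I = 6.819/0.9189 = 7.421 rad/s².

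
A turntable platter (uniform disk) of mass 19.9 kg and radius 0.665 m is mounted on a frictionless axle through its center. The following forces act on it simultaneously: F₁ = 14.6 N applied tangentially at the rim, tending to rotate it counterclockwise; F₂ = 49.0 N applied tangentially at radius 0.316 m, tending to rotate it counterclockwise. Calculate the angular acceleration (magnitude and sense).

α ≈ 5.73 rad/s², counterclockwise

I = ½MR² = (1/2)(19.9)(0.665)² = 4.400 kg·m².
Taking counterclockwise as positive: τ₁ = +(14.6)(0.665) = +9.709 N·m; τ₂ = +(49.0)(0.316) = +15.48 N·m.
Net torque τ = 25.19 N·m.
α = τ/I = 25.19/4.400 = 5.726 rad/s².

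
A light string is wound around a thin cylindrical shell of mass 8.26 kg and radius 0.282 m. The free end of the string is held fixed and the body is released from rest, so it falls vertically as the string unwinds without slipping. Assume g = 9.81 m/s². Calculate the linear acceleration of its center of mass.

a ≈ 4.91 m/s²

Translation: Mg − T = Ma. Rotation about the center: TR = Iα with I = MR².
With a = αR: T = (I/R²)a = M a, so Mg = (1 + 1.000)Ma.
a = g/(1 + 1.000) = 9.81/2.000 = 4.905 m/s².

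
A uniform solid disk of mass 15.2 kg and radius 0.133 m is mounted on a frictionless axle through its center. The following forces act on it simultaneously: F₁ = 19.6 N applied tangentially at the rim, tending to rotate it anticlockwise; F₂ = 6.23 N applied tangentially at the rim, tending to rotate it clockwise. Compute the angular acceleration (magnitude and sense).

I = ½MR² = (1/2)(15.2)(0.133)² = 0.1344 kg·m².
Taking anticlockwise as positive: τ₁ = +(19.6)(0.133) = +2.607 N·m; τ₂ = −(6.23)(0.133) = −0.8286 N·m.
Net torque τ = 1.778 N·m.
α = τ/I = 1.778/0.1344 = 13.23 rad/s².

α ≈ 13.2 rad/s², anticlockwise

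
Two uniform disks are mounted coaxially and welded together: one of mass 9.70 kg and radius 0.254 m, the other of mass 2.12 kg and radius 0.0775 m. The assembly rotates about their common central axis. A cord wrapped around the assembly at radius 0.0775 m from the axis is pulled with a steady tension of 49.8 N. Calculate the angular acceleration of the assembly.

α ≈ 12.1 rad/s²

I = ½M₁R₁² + ½M₂R₂² = ½(9.70)(0.254)² + ½(2.12)(0.0775)² = 0.3193 kg·m².
τ = F r = (49.8)(0.0775) = 3.859 N·m.
α = τ/I = 3.859/0.3193 = 12.09 rad/s².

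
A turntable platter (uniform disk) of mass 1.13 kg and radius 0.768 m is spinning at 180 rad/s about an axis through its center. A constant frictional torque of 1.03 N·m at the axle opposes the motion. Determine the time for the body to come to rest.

I = ½MR² = (1/2)(1.13)(0.768)² = 0.3333 kg·m².
The net torque has magnitude 1.03 N·m, opposing ω.
|α| = τ/I = 1.030/0.3333 = 3.091 rad/s² (deceleration).
0 = ω₀ − |α|t ⇒ t = ω₀/|α| = 180/3.091 = 58.24 s.

t ≈ 58.2 s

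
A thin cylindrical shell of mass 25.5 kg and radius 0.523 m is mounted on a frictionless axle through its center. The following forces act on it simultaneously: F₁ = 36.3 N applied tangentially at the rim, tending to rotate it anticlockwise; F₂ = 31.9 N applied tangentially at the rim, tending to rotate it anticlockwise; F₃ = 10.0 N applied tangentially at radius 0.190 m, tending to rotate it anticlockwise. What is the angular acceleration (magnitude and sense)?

I = MR² = (25.5)(0.523)² = 6.975 kg·m².
Taking anticlockwise as positive: τ₁ = +(36.3)(0.523) = +18.98 N·m; τ₂ = +(31.9)(0.523) = +16.68 N·m; τ₃ = +(10.0)(0.190) = +1.900 N·m.
Net torque τ = 37.57 N·m.
α = τ/I = 37.57/6.975 = 5.386 rad/s².

α ≈ 5.39 rad/s², anticlockwise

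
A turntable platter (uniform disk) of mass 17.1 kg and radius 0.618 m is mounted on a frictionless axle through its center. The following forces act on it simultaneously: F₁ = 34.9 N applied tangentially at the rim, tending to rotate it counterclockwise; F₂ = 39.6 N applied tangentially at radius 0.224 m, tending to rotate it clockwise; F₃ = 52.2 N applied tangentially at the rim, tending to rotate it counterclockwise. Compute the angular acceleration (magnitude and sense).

I = ½MR² = (1/2)(17.1)(0.618)² = 3.265 kg·m².
Taking counterclockwise as positive: τ₁ = +(34.9)(0.618) = +21.57 N·m; τ₂ = −(39.6)(0.224) = −8.870 N·m; τ₃ = +(52.2)(0.618) = +32.26 N·m.
Net torque τ = 44.96 N·m.
α = τ/I = 44.96/3.265 = 13.77 rad/s².

α ≈ 13.8 rad/s², counterclockwise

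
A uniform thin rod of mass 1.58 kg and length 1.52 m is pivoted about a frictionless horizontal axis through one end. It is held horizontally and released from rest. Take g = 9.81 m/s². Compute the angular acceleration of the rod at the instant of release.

α ≈ 9.68 rad/s²

About the pivot, I = (1/3)ML² = (1/3)(1.58)(1.52)² = 1.217 kg·m².
The weight acts at the center, a distance L/2 = 0.7600 m from the pivot; τ = Mg(L/2) = 11.78 N·m.
α = τ/I = 11.78/1.217 = 9.681 rad/s².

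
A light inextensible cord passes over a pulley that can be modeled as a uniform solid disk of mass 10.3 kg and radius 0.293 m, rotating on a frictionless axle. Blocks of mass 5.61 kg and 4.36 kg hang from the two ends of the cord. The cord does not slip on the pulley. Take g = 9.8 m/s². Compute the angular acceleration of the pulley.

I = ½MR² = (1/2)(10.3)(0.293)² = 0.4421 kg·m².
Heavier block: m₁g − T₁ = m₁a. Lighter block: T₂ − m₂g = m₂a.
Pulley: (T₁ − T₂)R = Iα = I(a/R), so T₁ − T₂ = (I/R²)a = (1/2)M_p a = 5.150·a.
Adding the three: (m₁ − m₂)g = (m₁ + m₂ + 5.150)a, so a = (5.61 − 4.36)(9.8)/(5.61 + 4.36 + 5.150) = 0.8102 m/s².
α = a/R = 0.8102/0.293 = 2.765 rad/s².

α ≈ 2.77 rad/s²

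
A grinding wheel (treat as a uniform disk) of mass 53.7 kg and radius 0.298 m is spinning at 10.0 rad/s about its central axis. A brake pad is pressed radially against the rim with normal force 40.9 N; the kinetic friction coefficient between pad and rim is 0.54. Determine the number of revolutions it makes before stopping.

I = ½MR² = (1/2)(53.7)(0.298)² = 2.384 kg·m².
Friction force f = μN = (0.54)(40.9) = 22.09 N at the rim; torque magnitude τ = fR = 6.582 N·m, opposing ω.
|α| = τ/I = 6.582/2.384 = 2.760 rad/s² (deceleration).
ω² = ω₀² − 2|α|θ with ω = 0 ⇒ θ = ω₀²/(2|α|) = 18.11 rad = 2.883 rev.

≈ 2.88 revolutions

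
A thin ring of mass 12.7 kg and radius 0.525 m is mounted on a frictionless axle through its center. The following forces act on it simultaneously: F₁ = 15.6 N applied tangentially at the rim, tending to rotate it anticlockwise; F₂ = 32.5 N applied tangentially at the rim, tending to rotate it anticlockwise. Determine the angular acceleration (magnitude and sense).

α ≈ 7.21 rad/s², anticlockwise

I = MR² = (12.7)(0.525)² = 3.500 kg·m².
Taking anticlockwise as positive: τ₁ = +(15.6)(0.525) = +8.190 N·m; τ₂ = +(32.5)(0.525) = +17.06 N·m.
Net torque τ = 25.25 N·m.
α = τ/I = 25.25/3.500 = 7.214 rad/s².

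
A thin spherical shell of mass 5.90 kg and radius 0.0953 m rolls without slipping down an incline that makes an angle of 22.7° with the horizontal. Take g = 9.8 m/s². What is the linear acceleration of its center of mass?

a ≈ 2.27 m/s²

Translation along the incline: Mg sinθ − f = Ma.
Rotation about the center: fR = Iα with I = (2/3)MR². No-slip gives a = αR, so f = (I/R²)a = (2/3)M a.
Substituting: Mg sinθ = (1 + 0.6667)Ma, so a = g sinθ/(1 + 0.6667) = (9.8) sin 22.7° / 1.667 = 2.269 m/s².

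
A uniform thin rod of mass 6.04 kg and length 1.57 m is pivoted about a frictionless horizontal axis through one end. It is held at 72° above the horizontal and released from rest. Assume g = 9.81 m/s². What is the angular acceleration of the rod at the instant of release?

About the pivot, I = (1/3)ML² = (1/3)(6.04)(1.57)² = 4.963 kg·m².
The weight acts at the center, a distance L/2 = 0.7850 m from the pivot; τ = Mg(L/2) cos 72° = 14.37 N·m.
α = τ/I = 14.37/4.963 = 2.896 rad/s².

α ≈ 2.90 rad/s²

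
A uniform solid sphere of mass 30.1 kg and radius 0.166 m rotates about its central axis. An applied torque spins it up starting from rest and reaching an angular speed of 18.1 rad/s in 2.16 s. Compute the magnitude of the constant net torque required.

τ ≈ 2.78 N·m

I = (2/5)MR² = (2/5)(30.1)(0.166)² = 0.3318 kg·m².
α = Δω/Δt = (18.1 − 0)/2.16 = 8.380 rad/s².
τ = Iα = (0.3318)(8.380) = 2.780 N·m.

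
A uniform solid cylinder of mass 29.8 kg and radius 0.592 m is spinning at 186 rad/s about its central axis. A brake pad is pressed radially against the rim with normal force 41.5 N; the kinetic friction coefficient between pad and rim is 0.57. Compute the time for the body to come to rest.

t ≈ 69.4 s

I = ½MR² = (1/2)(29.8)(0.592)² = 5.222 kg·m².
Friction force f = μN = (0.57)(41.5) = 23.65 N at the rim; torque magnitude τ = fR = 14.00 N·m, opposing ω.
|α| = τ/I = 14.00/5.222 = 2.682 rad/s² (deceleration).
0 = ω₀ − |α|t ⇒ t = ω₀/|α| = 186/2.682 = 69.36 s.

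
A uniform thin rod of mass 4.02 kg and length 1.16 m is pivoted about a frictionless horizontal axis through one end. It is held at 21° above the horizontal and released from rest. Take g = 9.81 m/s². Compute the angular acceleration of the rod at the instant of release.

α ≈ 11.8 rad/s²

About the pivot, I = (1/3)ML² = (1/3)(4.02)(1.16)² = 1.803 kg·m².
The weight acts at the center, a distance L/2 = 0.5800 m from the pivot; τ = Mg(L/2) cos 21° = 21.35 N·m.
α = τ/I = 21.35/1.803 = 11.84 rad/s².
(Equivalently α = (3g/(2L)) cos 21° = 11.84 rad/s².)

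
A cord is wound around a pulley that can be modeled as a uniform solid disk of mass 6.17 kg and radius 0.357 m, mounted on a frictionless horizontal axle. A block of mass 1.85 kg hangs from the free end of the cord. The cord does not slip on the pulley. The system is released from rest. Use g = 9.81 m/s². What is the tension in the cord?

I = ½MR² = (1/2)(6.17)(0.357)² = 0.3932 kg·m².
Block: mg − T = ma. Pulley: TR = Iα. No-slip: a = αR, so T = (I/R²)a = 3.085·a.
Then mg = (m + 3.085)a, so a = (1.85)(9.81)/(1.85 + 3.085) = 3.678 m/s².
T = 3.085·a = 11.35 N.

T ≈ 11.3 N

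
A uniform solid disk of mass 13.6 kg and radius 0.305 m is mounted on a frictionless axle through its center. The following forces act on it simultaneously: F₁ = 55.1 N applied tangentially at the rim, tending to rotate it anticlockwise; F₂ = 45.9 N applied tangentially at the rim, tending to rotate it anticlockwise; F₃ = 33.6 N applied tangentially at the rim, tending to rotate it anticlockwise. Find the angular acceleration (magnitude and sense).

α ≈ 64.9 rad/s², anticlockwise

I = ½MR² = (1/2)(13.6)(0.305)² = 0.6326 kg·m².
Taking anticlockwise as positive: τ₁ = +(55.1)(0.305) = +16.81 N·m; τ₂ = +(45.9)(0.305) = +14.00 N·m; τ₃ = +(33.6)(0.305) = +10.25 N·m.
Net torque τ = 41.05 N·m.
α = τ/I = 41.05/0.6326 = 64.90 rad/s².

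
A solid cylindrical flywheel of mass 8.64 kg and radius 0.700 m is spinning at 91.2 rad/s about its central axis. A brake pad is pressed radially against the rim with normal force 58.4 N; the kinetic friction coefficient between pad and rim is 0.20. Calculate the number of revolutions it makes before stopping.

I = ½MR² = (1/2)(8.64)(0.700)² = 2.117 kg·m².
Friction force f = μN = (0.20)(58.4) = 11.68 N at the rim; torque magnitude τ = fR = 8.176 N·m, opposing ω.
|α| = τ/I = 8.176/2.117 = 3.862 rad/s² (deceleration).
ω² = ω₀² − 2|α|θ with ω = 0 ⇒ θ = ω₀²/(2|α|) = 1077 rad = 171.4 rev.

≈ 171 revolutions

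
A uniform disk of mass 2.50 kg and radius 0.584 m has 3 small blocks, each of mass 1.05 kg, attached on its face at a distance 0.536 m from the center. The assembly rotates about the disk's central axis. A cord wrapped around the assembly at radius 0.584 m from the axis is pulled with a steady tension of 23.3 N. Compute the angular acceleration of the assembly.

α ≈ 10.2 rad/s²

I_disk = ½MR² = ½(2.50)(0.584)² = 0.4263 kg·m².
I_blocks = 3·m·r² = 3(1.05)(0.536)² = 0.9050 kg·m².
Total I = 1.331 kg·m².
τ = F r = (23.3)(0.584) = 13.61 N·m.
α = τ/I = 13.61/1.331 = 10.22 rad/s².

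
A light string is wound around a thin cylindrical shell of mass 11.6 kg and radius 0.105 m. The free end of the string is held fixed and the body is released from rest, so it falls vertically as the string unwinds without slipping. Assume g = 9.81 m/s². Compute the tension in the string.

Translation: Mg − T = Ma. Rotation about the center: TR = Iα with I = MR².
With a = αR: T = (I/R²)a = M a, so Mg = (1 + 1.000)Ma.
a = g/(1 + 1.000) = 9.81/2.000 = 4.905 m/s².
T = 1.000·M·a = (1.000)(11.6)(4.905) = 56.90 N.

T ≈ 56.9 N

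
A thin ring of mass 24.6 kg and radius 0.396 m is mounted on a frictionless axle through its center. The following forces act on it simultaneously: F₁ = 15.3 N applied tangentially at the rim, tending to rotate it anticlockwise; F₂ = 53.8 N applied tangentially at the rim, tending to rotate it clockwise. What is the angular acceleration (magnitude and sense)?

I = MR² = (24.6)(0.396)² = 3.858 kg·m².
Taking anticlockwise as positive: τ₁ = +(15.3)(0.396) = +6.059 N·m; τ₂ = −(53.8)(0.396) = −21.30 N·m.
Net torque τ = -15.25 N·m.
α = τ/I = -15.25/3.858 = -3.952 rad/s².

α ≈ 3.95 rad/s², clockwise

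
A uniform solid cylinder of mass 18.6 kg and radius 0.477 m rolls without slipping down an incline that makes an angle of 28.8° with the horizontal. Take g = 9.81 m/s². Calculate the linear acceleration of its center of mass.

Translation along the incline: Mg sinθ − f = Ma.
Rotation about the center: fR = Iα with I = ½MR². No-slip gives a = αR, so f = (I/R²)a = (1/2)M a.
Substituting: Mg sinθ = (1 + 0.5000)Ma, so a = g sinθ/(1 + 0.5000) = (9.81) sin 28.8° / 1.500 = 3.151 m/s².

a ≈ 3.15 m/s²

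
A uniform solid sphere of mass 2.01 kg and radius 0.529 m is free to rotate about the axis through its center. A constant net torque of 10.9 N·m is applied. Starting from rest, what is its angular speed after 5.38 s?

I = (2/5)MR² = (2/5)(2.01)(0.529)² = 0.2250 kg·m².
α = τ/I = 10.9/0.2250 = 48.45 rad/s².
ω = ω₀ + αt = 0 + (48.45)(5.38) = 260.6 rad/s.

ω ≈ 261 rad/s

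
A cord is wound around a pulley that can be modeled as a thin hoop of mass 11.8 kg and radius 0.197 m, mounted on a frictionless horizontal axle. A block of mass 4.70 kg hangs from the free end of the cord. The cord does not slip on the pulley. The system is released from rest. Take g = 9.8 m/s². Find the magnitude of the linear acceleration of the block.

I = MR² = (11.8)(0.197)² = 0.4579 kg·m².
Block: mg − T = ma. Pulley: TR = Iα. No-slip: a = αR, so T = (I/R²)a = 11.80·a.
Then mg = (m + 11.80)a, so a = (4.70)(9.8)/(4.70 + 11.80) = 2.792 m/s².

a ≈ 2.79 m/s²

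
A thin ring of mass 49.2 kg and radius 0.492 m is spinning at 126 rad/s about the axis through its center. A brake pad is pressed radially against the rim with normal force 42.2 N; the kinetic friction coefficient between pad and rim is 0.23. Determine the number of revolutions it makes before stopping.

≈ 3150 revolutions

I = MR² = (49.2)(0.492)² = 11.91 kg·m².
Friction force f = μN = (0.23)(42.2) = 9.706 N at the rim; torque magnitude τ = fR = 4.775 N·m, opposing ω.
|α| = τ/I = 4.775/11.91 = 0.4010 rad/s² (deceleration).
ω² = ω₀² − 2|α|θ with ω = 0 ⇒ θ = ω₀²/(2|α|) = 19800 rad = 3151 rev.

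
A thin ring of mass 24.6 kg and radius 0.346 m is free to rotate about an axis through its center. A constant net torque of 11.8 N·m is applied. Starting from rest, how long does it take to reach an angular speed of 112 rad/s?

I = MR² = (24.6)(0.346)² = 2.945 kg·m².
α = τ/I = 11.8/2.945 = 4.007 rad/s².
ω = αt ⇒ t = ω/α = 112/4.007 = 27.95 s.

t ≈ 28.0 s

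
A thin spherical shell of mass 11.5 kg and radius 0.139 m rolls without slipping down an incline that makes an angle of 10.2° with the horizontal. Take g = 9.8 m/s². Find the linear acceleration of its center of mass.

a ≈ 1.04 m/s²

Translation along the incline: Mg sinθ − f = Ma.
Rotation about the center: fR = Iα with I = (2/3)MR². No-slip gives a = αR, so f = (I/R²)a = (2/3)M a.
Substituting: Mg sinθ = (1 + 0.6667)Ma, so a = g sinθ/(1 + 0.6667) = (9.8) sin 10.2° / 1.667 = 1.041 m/s².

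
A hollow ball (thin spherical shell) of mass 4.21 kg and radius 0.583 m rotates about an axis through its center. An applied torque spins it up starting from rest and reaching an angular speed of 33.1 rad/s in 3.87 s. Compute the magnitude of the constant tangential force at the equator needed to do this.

F ≈ 14.0 N

I = (2/3)MR² = (2/3)(4.21)(0.583)² = 0.9540 kg·m².
α = Δω/Δt = (33.1 − 0)/3.87 = 8.553 rad/s².
The required torque is τ = Iα = (0.9540)(8.553) = 8.159 N·m.
A tangential force at the equator gives τ = FR, so F = τ/R = 8.159/0.583 = 14.00 N.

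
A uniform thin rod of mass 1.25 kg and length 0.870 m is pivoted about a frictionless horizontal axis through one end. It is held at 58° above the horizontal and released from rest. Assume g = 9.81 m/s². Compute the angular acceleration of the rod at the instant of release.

About the pivot, I = (1/3)ML² = (1/3)(1.25)(0.870)² = 0.3154 kg·m².
The weight acts at the center, a distance L/2 = 0.4350 m from the pivot; τ = Mg(L/2) cos 58° = 2.827 N·m.
α = τ/I = 2.827/0.3154 = 8.963 rad/s².
(Equivalently α = (3g/(2L)) cos 58° = 8.963 rad/s².)

α ≈ 8.96 rad/s²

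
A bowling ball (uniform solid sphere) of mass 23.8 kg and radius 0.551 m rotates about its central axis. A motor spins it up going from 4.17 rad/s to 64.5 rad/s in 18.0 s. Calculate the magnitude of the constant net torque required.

τ ≈ 9.69 N·m

I = (2/5)MR² = (2/5)(23.8)(0.551)² = 2.890 kg·m².
α = Δω/Δt = (64.5 − 4.17)/18.0 = 3.352 rad/s².
τ = Iα = (2.890)(3.352) = 9.687 N·m.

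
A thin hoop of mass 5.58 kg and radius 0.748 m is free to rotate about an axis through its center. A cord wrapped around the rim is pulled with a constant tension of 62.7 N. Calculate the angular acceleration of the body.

I = MR² = (5.58)(0.748)² = 3.122 kg·m².
τ = F R = (62.7)(0.748) = 46.90 N·m.
Newton's second law for rotation, τ = Iα, gives α = τ/I = 46.90/3.122 = 15.02 rad/s².

α ≈ 15.0 rad/s²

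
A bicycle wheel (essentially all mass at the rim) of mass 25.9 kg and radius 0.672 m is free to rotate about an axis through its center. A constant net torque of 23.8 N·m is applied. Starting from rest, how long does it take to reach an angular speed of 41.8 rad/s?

t ≈ 20.5 s

I = MR² = (25.9)(0.672)² = 11.70 kg·m².
α = τ/I = 23.8/11.70 = 2.035 rad/s².
ω = αt ⇒ t = ω/α = 41.8/2.035 = 20.54 s.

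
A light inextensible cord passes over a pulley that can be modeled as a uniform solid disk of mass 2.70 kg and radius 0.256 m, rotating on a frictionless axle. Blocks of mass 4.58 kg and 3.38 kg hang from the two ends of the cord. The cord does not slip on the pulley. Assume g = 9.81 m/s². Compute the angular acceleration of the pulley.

α ≈ 4.94 rad/s²

I = ½MR² = (1/2)(2.70)(0.256)² = 0.08847 kg·m².
Heavier block: m₁g − T₁ = m₁a. Lighter block: T₂ − m₂g = m₂a.
Pulley: (T₁ − T₂)R = Iα = I(a/R), so T₁ − T₂ = (I/R²)a = (1/2)M_p a = 1.350·a.
Adding the three: (m₁ − m₂)g = (m₁ + m₂ + 1.350)a, so a = (4.58 − 3.38)(9.81)/(4.58 + 3.38 + 1.350) = 1.264 m/s².
α = a/R = 1.264/0.256 = 4.939 rad/s².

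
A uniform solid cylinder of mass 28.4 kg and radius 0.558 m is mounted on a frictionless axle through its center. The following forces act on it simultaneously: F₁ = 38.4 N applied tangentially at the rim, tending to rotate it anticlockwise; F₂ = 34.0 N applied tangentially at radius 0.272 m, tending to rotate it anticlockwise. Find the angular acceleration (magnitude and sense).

I = ½MR² = (1/2)(28.4)(0.558)² = 4.421 kg·m².
Taking anticlockwise as positive: τ₁ = +(38.4)(0.558) = +21.43 N·m; τ₂ = +(34.0)(0.272) = +9.248 N·m.
Net torque τ = 30.68 N·m.
α = τ/I = 30.68/4.421 = 6.938 rad/s².

α ≈ 6.94 rad/s², anticlockwise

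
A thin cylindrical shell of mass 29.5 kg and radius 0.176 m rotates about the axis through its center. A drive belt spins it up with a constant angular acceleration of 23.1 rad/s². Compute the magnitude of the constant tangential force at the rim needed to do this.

F ≈ 120 N

I = MR² = (29.5)(0.176)² = 0.9138 kg·m².
The required torque is τ = Iα = (0.9138)(23.10) = 21.11 N·m.
A tangential force at the rim gives τ = FR, so F = τ/R = 21.11/0.176 = 119.9 N.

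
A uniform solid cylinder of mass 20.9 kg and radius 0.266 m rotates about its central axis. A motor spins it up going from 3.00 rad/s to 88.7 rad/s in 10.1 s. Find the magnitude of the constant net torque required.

I = ½MR² = (1/2)(20.9)(0.266)² = 0.7394 kg·m².
α = Δω/Δt = (88.7 − 3.00)/10.1 = 8.485 rad/s².
τ = Iα = (0.7394)(8.485) = 6.274 N·m.

τ ≈ 6.27 N·m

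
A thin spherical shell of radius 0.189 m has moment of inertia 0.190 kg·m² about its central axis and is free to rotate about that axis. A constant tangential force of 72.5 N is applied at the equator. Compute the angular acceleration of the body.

α ≈ 72.1 rad/s²

τ = F R = (72.5)(0.189) = 13.70 N·m.
From τ = Iα: α = 13.70/0.1900 = 72.12 rad/s².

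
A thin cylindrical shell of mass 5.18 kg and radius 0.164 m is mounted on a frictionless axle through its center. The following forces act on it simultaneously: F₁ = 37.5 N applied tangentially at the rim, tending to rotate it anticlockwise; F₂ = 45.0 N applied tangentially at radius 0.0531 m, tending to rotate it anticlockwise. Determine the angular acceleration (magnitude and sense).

I = MR² = (5.18)(0.164)² = 0.1393 kg·m².
Taking anticlockwise as positive: τ₁ = +(37.5)(0.164) = +6.150 N·m; τ₂ = +(45.0)(0.0531) = +2.389 N·m.
Net torque τ = 8.540 N·m.
α = τ/I = 8.540/0.1393 = 61.29 rad/s².

α ≈ 61.3 rad/s², anticlockwise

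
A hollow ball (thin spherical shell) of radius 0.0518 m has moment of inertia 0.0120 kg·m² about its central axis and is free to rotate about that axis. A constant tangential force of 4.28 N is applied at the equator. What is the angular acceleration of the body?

τ = F R = (4.28)(0.0518) = 0.2217 N·m.
Newton's second law for rotation, τ = Iα, gives α = τ/I = 0.2217/0.01200 = 18.48 rad/s².

α ≈ 18.5 rad/s²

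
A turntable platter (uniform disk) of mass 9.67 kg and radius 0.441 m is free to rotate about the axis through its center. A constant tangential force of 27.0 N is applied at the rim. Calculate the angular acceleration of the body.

I = ½MR² = (1/2)(9.67)(0.441)² = 0.9403 kg·m².
τ = F R = (27.0)(0.441) = 11.91 N·m.
Newton's second law for rotation, τ = Iα, gives α = τ/I = 11.91/0.9403 = 12.66 rad/s².

α ≈ 12.7 rad/s²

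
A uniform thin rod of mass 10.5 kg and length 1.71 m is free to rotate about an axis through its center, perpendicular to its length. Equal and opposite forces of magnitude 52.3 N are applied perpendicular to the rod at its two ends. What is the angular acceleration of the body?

I = (1/12)ML² = (1/12)(10.5)(1.71)² = 2.559 kg·m².
The couple gives τ = F·(L/2) + F·(L/2) = F L = (52.3)(1.71) = 89.43 N·m.
Newton's second law for rotation, τ = Iα, gives α = τ/I = 89.43/2.559 = 34.95 rad/s².

α ≈ 35.0 rad/s²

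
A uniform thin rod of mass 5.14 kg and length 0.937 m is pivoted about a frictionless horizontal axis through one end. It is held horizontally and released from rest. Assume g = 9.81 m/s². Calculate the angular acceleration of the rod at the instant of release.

α ≈ 15.7 rad/s²

About the pivot, I = (1/3)ML² = (1/3)(5.14)(0.937)² = 1.504 kg·m².
The weight acts at the center, a distance L/2 = 0.4685 m from the pivot; τ = Mg(L/2) = 23.62 N·m.
α = τ/I = 23.62/1.504 = 15.70 rad/s².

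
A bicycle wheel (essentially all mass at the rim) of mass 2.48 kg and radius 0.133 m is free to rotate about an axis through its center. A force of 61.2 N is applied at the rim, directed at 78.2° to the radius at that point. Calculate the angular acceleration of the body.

α ≈ 182 rad/s²

I = MR² = (2.48)(0.133)² = 0.04387 kg·m².
Only the tangential component produces torque: τ = F R sinθ = (61.2)(0.133) sin 78.2° = 7.968 N·m.
From τ = Iα: α = 7.968/0.04387 = 181.6 rad/s².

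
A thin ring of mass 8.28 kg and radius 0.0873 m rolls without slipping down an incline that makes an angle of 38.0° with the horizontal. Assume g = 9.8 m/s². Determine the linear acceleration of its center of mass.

Translation along the incline: Mg sinθ − f = Ma.
Rotation about the center: fR = Iα with I = MR². No-slip gives a = αR, so f = (I/R²)a = M a.
Substituting: Mg sinθ = (1 + 1.000)Ma, so a = g sinθ/(1 + 1.000) = (9.8) sin 38.0° / 2.000 = 3.017 m/s².

a ≈ 3.02 m/s²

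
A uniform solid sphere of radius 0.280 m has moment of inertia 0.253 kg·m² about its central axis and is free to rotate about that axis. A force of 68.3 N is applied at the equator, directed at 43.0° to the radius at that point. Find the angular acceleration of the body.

Only the tangential component produces torque: τ = F R sinθ = (68.3)(0.280) sin 43.0° = 13.04 N·m.
From τ = Iα: α = 13.04/0.2530 = 51.55 rad/s².

α ≈ 51.6 rad/s²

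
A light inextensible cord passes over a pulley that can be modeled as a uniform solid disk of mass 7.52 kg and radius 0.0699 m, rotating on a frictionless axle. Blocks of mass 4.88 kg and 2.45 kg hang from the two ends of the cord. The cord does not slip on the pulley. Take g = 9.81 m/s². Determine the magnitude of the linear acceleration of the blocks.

a ≈ 2.15 m/s²

I = ½MR² = (1/2)(7.52)(0.0699)² = 0.01837 kg·m².
Heavier block: m₁g − T₁ = m₁a. Lighter block: T₂ − m₂g = m₂a.
Pulley: (T₁ − T₂)R = Iα = I(a/R), so T₁ − T₂ = (I/R²)a = (1/2)M_p a = 3.760·a.
Adding the three: (m₁ − m₂)g = (m₁ + m₂ + 3.760)a, so a = (4.88 − 2.45)(9.81)/(4.88 + 2.45 + 3.760) = 2.150 m/s².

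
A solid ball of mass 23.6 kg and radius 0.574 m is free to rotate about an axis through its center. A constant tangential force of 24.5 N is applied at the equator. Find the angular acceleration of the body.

I = (2/5)MR² = (2/5)(23.6)(0.574)² = 3.110 kg·m².
τ = F R = (24.5)(0.574) = 14.06 N·m.
Newton's second law for rotation, τ = Iα, gives α = τ/I = 14.06/3.110 = 4.521 rad/s².

α ≈ 4.52 rad/s²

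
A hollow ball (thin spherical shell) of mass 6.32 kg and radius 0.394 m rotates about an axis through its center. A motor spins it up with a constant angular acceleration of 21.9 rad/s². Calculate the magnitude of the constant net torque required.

τ ≈ 14.3 N·m

I = (2/3)MR² = (2/3)(6.32)(0.394)² = 0.6541 kg·m².
τ = Iα = (0.6541)(21.90) = 14.32 N·m.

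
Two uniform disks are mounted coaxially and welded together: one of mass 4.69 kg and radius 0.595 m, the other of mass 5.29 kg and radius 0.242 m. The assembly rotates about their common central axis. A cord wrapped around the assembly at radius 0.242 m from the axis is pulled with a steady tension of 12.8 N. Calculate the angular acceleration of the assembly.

α ≈ 3.14 rad/s²

I = ½M₁R₁² + ½M₂R₂² = ½(4.69)(0.595)² + ½(5.29)(0.242)² = 0.9851 kg·m².
τ = F r = (12.8)(0.242) = 3.098 N·m.
α = τ/I = 3.098/0.9851 = 3.144 rad/s².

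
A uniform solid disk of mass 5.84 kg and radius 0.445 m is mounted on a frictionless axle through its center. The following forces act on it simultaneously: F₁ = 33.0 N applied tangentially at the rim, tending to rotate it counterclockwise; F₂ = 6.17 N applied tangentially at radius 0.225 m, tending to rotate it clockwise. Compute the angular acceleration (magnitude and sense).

I = ½MR² = (1/2)(5.84)(0.445)² = 0.5782 kg·m².
Taking counterclockwise as positive: τ₁ = +(33.0)(0.445) = +14.69 N·m; τ₂ = −(6.17)(0.225) = −1.388 N·m.
Net torque τ = 13.30 N·m.
α = τ/I = 13.30/0.5782 = 23.00 rad/s².

α ≈ 23.0 rad/s², counterclockwise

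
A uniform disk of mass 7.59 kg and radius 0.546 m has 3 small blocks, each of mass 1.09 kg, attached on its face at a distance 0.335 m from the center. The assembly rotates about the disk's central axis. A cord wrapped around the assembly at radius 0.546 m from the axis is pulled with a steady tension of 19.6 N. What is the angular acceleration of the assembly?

I_disk = ½MR² = ½(7.59)(0.546)² = 1.131 kg·m².
I_blocks = 3·m·r² = 3(1.09)(0.335)² = 0.3670 kg·m².
Total I = 1.498 kg·m².
τ = F r = (19.6)(0.546) = 10.70 N·m.
α = τ/I = 10.70/1.498 = 7.142 rad/s².

α ≈ 7.14 rad/s²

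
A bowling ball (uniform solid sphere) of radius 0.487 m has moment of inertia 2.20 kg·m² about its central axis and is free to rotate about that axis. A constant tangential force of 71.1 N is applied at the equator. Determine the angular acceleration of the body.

τ = F R = (71.1)(0.487) = 34.63 N·m.
Newton's second law for rotation, τ = Iα, gives α = τ/I = 34.63/2.200 = 15.74 rad/s².

α ≈ 15.7 rad/s²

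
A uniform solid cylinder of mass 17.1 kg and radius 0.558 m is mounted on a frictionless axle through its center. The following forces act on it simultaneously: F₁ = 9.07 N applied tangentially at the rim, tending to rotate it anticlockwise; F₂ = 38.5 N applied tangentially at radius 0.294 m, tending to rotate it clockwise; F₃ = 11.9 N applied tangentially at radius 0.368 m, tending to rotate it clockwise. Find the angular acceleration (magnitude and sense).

α ≈ 4.00 rad/s², clockwise

I = ½MR² = (1/2)(17.1)(0.558)² = 2.662 kg·m².
Taking anticlockwise as positive: τ₁ = +(9.07)(0.558) = +5.061 N·m; τ₂ = −(38.5)(0.294) = −11.32 N·m; τ₃ = −(11.9)(0.368) = −4.379 N·m.
Net torque τ = -10.64 N·m.
α = τ/I = -10.64/2.662 = -3.996 rad/s².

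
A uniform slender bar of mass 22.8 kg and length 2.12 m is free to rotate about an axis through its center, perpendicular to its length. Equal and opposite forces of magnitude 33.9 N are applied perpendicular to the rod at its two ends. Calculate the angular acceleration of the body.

I = (1/12)ML² = (1/12)(22.8)(2.12)² = 8.539 kg·m².
The couple gives τ = F·(L/2) + F·(L/2) = F L = (33.9)(2.12) = 71.87 N·m.
Newton's second law for rotation, τ = Iα, gives α = τ/I = 71.87/8.539 = 8.416 rad/s².

α ≈ 8.42 rad/s²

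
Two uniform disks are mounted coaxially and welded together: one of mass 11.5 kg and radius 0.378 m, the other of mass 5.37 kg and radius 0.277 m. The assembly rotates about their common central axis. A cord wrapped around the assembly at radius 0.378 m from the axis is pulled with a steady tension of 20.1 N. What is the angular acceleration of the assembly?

α ≈ 7.39 rad/s²

I = ½M₁R₁² + ½M₂R₂² = ½(11.5)(0.378)² + ½(5.37)(0.277)² = 1.028 kg·m².
τ = F r = (20.1)(0.378) = 7.598 N·m.
α = τ/I = 7.598/1.028 = 7.394 rad/s².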